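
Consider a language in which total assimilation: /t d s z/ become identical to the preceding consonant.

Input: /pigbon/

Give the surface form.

no segment meets the rule's conditions; no change.

[pigbon]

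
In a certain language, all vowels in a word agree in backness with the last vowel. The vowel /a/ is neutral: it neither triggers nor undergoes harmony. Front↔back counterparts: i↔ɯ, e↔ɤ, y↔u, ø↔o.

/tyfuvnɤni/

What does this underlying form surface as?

/u/ harmonizes with /i/ ([-back]) → [y]
/ɤ/ harmonizes with /i/ ([-back]) → [e]

[tyfyvneni]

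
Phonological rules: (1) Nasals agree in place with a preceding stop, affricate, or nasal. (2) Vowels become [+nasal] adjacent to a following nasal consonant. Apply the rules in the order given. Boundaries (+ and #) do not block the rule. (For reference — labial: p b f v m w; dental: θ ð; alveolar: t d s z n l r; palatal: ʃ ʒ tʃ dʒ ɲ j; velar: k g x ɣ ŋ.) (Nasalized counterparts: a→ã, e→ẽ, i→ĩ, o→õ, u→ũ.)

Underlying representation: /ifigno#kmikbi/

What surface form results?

Rule 1: /n/ after /g/ (velar) → [ŋ]
Rule 1: /m/ after /k/ (velar) → [ŋ]
After rule 1: ifigŋo#kŋikbi
Rule 2: no segment meets the rule's conditions; no change.

[ifigŋo#kŋikbi]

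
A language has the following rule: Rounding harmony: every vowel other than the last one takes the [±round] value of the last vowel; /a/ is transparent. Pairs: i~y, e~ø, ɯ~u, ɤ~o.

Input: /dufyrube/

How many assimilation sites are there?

3

/u/ harmonizes with /e/ ([-round]) → [ɯ]
/y/ harmonizes with /e/ ([-round]) → [i]
/u/ harmonizes with /e/ ([-round]) → [ɯ]
3 segments change.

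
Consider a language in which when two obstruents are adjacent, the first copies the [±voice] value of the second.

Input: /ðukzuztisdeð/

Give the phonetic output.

[ðugzustizdeð]

/k/ before /z/ (voiced) → [g]
/z/ before /t/ (voiceless) → [s]
/s/ before /d/ (voiced) → [z]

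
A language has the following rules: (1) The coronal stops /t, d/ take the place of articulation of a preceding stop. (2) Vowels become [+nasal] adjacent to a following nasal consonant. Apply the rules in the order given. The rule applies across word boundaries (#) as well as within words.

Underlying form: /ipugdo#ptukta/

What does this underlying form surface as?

Rule 1: /d/ after /g/ (velar) → [g]
Rule 1: /t/ after /p/ (labial) → [p]
Rule 1: /t/ after /k/ (velar) → [k]
After rule 1: ipuggo#ppukka
Rule 2: no segment meets the rule's conditions; no change.

[ipuggo#ppukka]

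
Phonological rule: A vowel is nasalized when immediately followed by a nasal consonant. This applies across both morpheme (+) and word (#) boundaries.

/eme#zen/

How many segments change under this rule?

2

/e/ before nasal /m/ → [ẽ]
/e/ before nasal /n/ → [ẽ]
2 segments change.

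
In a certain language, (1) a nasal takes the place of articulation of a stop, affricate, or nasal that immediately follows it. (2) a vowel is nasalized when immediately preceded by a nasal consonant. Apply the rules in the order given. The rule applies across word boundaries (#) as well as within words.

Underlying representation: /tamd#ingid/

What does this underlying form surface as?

Rule 1: /m/ before /d/ (alveolar) → [n]
Rule 1: /n/ before /g/ (velar) → [ŋ]
After rule 1: tand#iŋgid
Rule 2: no segment meets the rule's conditions; no change.

[tand#iŋgid]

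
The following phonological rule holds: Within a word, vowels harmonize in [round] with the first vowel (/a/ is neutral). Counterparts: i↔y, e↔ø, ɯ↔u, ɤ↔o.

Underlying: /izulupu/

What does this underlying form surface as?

/u/ harmonizes with /i/ ([-round]) → [ɯ]
/u/ harmonizes with /i/ ([-round]) → [ɯ]
/u/ harmonizes with /i/ ([-round]) → [ɯ]

[izɯlɯpɯ]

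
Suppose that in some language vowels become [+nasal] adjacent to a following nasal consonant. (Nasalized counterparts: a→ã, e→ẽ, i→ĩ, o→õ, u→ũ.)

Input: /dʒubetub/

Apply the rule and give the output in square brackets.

[dʒubetub]

no segment meets the rule's conditions; no change.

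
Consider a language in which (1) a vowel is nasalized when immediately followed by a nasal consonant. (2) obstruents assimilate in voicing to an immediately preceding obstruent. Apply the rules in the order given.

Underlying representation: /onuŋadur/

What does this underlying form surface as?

[õnũŋadur]

Rule 1: /o/ before nasal /n/ → [õ]
Rule 1: /u/ before nasal /ŋ/ → [ũ]
After rule 1: õnũŋadur
Rule 2: no segment meets the rule's conditions; no change.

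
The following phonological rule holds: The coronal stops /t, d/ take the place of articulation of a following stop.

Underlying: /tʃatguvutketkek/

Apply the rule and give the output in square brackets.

[tʃakguvukkekkek]

/t/ before /g/ (velar) → [k]
/t/ before /k/ (velar) → [k]
/t/ before /k/ (velar) → [k]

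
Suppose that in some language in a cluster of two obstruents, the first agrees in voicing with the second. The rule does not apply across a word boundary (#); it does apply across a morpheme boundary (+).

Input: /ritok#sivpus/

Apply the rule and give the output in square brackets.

[ritok#sifpus]

/v/ before /p/ (voiceless) → [f]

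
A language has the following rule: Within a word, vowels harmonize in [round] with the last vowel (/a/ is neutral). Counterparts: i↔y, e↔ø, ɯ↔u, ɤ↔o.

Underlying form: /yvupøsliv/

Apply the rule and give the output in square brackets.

[ivɯpesliv]

/y/ harmonizes with /i/ ([-round]) → [i]
/u/ harmonizes with /i/ ([-round]) → [ɯ]
/ø/ harmonizes with /i/ ([-round]) → [e]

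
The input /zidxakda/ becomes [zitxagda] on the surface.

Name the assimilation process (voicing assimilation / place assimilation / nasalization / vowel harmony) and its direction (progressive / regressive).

/d/→[t] /k/→[g].
Each target copies a feature from the following segment, so the direction is regressive.

voicing assimilation, regressive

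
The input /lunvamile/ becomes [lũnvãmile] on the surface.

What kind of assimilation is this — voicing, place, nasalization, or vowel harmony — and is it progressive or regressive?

/u/→[ũ] /a/→[ã].
Each target copies a feature from the following segment, so the direction is regressive.

nasalization, regressive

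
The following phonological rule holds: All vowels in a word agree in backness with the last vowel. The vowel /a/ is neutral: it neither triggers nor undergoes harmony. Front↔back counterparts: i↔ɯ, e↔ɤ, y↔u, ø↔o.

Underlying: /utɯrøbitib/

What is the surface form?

/u/ harmonizes with /i/ ([-back]) → [y]
/ɯ/ harmonizes with /i/ ([-back]) → [i]

[ytirøbitib]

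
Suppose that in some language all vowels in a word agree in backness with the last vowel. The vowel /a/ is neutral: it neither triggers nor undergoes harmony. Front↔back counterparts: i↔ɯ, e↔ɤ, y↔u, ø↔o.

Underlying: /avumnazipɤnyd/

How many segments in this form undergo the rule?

/u/ harmonizes with /y/ ([-back]) → [y]
/ɤ/ harmonizes with /y/ ([-back]) → [e]
2 segments change.

2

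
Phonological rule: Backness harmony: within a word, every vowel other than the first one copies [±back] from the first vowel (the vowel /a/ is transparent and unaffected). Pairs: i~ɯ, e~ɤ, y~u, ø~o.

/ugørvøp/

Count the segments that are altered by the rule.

2

/ø/ harmonizes with /u/ ([+back]) → [o]
/ø/ harmonizes with /u/ ([+back]) → [o]
2 segments change.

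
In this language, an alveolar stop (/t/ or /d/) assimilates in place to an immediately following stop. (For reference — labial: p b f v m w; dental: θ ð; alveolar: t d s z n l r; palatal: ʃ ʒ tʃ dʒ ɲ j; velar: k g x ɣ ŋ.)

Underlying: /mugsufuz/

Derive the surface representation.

[mugsufuz]

no segment meets the rule's conditions; no change.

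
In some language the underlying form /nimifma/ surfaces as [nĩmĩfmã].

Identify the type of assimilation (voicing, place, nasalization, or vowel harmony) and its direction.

/i/→[ĩ] /i/→[ĩ] /a/→[ã].
Each target copies a feature from the preceding segment, so the direction is progressive.

nasalization, progressive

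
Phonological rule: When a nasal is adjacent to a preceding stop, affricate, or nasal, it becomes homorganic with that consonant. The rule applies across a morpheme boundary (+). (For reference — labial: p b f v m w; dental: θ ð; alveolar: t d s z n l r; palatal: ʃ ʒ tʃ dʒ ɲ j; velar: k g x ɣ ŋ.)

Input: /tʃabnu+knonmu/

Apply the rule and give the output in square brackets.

[tʃabmu+kŋonnu]

/n/ after /b/ (labial) → [m]
/n/ after /k/ (velar) → [ŋ]
/m/ after /n/ (alveolar) → [n]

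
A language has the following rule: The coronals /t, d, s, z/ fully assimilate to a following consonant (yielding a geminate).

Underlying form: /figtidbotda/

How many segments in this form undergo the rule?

/d/ before /b/ → [b] (total assimilation)
/t/ before /d/ → [d] (total assimilation)
2 segments change.

2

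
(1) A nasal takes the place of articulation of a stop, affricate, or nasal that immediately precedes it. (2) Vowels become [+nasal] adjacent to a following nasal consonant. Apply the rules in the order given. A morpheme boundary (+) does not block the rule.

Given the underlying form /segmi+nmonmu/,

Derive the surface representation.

Rule 1: /m/ after /g/ (velar) → [ŋ]
Rule 1: /m/ after /n/ (alveolar) → [n]
Rule 1: /m/ after /n/ (alveolar) → [n]
After rule 1: segŋi+nnonnu
Rule 2: /i/ before nasal /n/ → [ĩ]
Rule 2: /o/ before nasal /n/ → [õ]

[segŋĩ+nnõnnu]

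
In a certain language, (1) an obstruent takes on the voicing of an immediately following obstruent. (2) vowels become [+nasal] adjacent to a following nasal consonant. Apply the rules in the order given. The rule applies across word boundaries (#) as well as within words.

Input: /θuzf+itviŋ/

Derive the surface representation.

[θusf+idvĩŋ]

Rule 1: /z/ before /f/ (voiceless) → [s]
Rule 1: /t/ before /v/ (voiced) → [d]
After rule 1: θusf+idviŋ
Rule 2: /i/ before nasal /ŋ/ → [ĩ]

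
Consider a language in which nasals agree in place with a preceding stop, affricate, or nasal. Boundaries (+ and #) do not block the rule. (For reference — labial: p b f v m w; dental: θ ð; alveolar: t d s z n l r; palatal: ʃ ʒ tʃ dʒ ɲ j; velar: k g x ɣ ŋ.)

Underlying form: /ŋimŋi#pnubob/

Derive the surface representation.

[ŋimmi#pmubob]

/ŋ/ after /m/ (labial) → [m]
/n/ after /p/ (labial) → [m]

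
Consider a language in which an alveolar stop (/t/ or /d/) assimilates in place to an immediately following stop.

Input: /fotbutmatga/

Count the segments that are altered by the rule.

/t/ before /b/ (labial) → [p]
/t/ before /g/ (velar) → [k]
2 segments change.

2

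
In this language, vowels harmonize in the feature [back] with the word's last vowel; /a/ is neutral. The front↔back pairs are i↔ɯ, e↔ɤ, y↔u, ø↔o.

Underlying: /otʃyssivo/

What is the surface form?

[otʃussɯvo]

/y/ harmonizes with /o/ ([+back]) → [u]
/i/ harmonizes with /o/ ([+back]) → [ɯ]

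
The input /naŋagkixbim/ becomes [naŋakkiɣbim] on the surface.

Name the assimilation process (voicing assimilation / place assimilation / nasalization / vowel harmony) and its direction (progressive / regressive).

voicing assimilation, regressive

/g/→[k] /x/→[ɣ].
Each target copies a feature from the following segment, so the direction is regressive.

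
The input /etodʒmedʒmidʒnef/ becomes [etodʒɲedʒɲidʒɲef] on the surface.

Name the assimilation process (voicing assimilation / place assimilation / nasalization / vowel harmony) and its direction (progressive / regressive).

place assimilation, progressive

/m/→[ɲ] /m/→[ɲ] /n/→[ɲ].
Each target copies a feature from the preceding segment, so the direction is progressive.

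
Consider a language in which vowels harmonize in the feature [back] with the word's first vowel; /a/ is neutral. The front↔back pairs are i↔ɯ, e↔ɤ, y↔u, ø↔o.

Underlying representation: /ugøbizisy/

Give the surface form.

/ø/ harmonizes with /u/ ([+back]) → [o]
/i/ harmonizes with /u/ ([+back]) → [ɯ]
/i/ harmonizes with /u/ ([+back]) → [ɯ]
/y/ harmonizes with /u/ ([+back]) → [u]

[ugobɯzɯsu]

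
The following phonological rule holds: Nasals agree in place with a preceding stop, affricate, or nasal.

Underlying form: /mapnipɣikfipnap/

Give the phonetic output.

[mapmipɣikfipmap]

/n/ after /p/ (labial) → [m]
/n/ after /p/ (labial) → [m]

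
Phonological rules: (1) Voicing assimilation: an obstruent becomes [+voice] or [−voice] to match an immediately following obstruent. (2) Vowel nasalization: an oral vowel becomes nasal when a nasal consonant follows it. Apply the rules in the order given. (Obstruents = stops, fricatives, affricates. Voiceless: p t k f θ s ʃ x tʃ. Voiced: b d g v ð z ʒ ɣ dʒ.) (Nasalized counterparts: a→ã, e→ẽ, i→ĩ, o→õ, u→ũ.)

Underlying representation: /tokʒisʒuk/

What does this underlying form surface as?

Rule 1: /k/ before /ʒ/ (voiced) → [g]
Rule 1: /s/ before /ʒ/ (voiced) → [z]
After rule 1: togʒizʒuk
Rule 2: no segment meets the rule's conditions; no change.

[togʒizʒuk]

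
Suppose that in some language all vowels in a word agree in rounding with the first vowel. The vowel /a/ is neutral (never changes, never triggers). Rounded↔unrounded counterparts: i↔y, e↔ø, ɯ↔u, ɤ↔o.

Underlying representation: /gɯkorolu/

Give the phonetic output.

[gɯkɤrɤlɯ]

/o/ harmonizes with /ɯ/ ([-round]) → [ɤ]
/o/ harmonizes with /ɯ/ ([-round]) → [ɤ]
/u/ harmonizes with /ɯ/ ([-round]) → [ɯ]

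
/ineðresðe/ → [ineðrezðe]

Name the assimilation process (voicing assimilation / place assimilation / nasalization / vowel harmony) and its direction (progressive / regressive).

voicing assimilation, regressive

/s/→[z].
Each target copies a feature from the following segment, so the direction is regressive.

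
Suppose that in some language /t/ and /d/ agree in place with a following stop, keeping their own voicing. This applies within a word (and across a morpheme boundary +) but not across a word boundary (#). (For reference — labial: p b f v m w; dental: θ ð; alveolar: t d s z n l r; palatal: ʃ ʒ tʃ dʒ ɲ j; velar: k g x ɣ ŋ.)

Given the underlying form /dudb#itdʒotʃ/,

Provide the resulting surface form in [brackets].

[dubb#itdʒotʃ]

/d/ before /b/ (labial) → [b]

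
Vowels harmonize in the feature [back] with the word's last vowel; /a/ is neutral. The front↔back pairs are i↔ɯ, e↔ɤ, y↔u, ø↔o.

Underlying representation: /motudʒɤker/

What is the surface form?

[møtydʒeker]

/o/ harmonizes with /e/ ([-back]) → [ø]
/u/ harmonizes with /e/ ([-back]) → [y]
/ɤ/ harmonizes with /e/ ([-back]) → [e]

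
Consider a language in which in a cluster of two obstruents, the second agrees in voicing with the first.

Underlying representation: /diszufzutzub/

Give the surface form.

/z/ after /s/ (voiceless) → [s]
/z/ after /f/ (voiceless) → [s]
/z/ after /t/ (voiceless) → [s]

[dissufsutsub]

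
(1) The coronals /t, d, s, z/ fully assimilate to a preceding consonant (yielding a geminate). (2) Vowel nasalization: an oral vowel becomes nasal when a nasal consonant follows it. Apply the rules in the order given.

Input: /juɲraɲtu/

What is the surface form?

[jũɲrãɲɲu]

Rule 1: /t/ after /ɲ/ → [ɲ] (total assimilation)
After rule 1: juɲraɲɲu
Rule 2: /u/ before nasal /ɲ/ → [ũ]
Rule 2: /a/ before nasal /ɲ/ → [ã]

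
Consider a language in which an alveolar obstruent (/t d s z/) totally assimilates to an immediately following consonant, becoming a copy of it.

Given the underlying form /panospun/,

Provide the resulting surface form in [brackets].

/s/ before /p/ → [p] (total assimilation)

[panoppun]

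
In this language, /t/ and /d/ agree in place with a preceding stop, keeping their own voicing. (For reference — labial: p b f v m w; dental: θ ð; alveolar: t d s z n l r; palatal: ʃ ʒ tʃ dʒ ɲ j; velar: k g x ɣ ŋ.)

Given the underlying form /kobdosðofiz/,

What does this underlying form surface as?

/d/ after /b/ (labial) → [b]

[kobbosðofiz]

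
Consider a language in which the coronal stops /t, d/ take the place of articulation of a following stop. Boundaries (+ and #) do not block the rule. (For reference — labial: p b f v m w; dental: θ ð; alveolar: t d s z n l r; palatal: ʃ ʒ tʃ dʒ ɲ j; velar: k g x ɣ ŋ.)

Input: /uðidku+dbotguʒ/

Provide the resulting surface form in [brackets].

[uðigku+bbokguʒ]

/d/ before /k/ (velar) → [g]
/d/ before /b/ (labial) → [b]
/t/ before /g/ (velar) → [k]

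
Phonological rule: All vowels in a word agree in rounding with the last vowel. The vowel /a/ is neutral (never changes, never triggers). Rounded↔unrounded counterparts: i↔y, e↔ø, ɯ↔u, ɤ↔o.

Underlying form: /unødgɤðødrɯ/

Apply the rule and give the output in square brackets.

[ɯnedgɤðedrɯ]

/u/ harmonizes with /ɯ/ ([-round]) → [ɯ]
/ø/ harmonizes with /ɯ/ ([-round]) → [e]
/ø/ harmonizes with /ɯ/ ([-round]) → [e]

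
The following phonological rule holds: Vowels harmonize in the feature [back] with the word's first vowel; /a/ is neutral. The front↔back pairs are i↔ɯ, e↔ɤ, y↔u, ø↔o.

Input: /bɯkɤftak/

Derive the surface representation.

no segment meets the rule's conditions; no change.

[bɯkɤftak]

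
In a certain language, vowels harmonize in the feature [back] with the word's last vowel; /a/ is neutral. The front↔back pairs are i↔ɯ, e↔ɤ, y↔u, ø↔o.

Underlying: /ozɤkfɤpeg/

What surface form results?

/o/ harmonizes with /e/ ([-back]) → [ø]
/ɤ/ harmonizes with /e/ ([-back]) → [e]
/ɤ/ harmonizes with /e/ ([-back]) → [e]

[øzekfepeg]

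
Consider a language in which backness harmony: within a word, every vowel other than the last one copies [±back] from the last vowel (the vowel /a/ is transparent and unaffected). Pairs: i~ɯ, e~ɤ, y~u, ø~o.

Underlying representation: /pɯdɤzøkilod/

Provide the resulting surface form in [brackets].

/ø/ harmonizes with /o/ ([+back]) → [o]
/i/ harmonizes with /o/ ([+back]) → [ɯ]

[pɯdɤzokɯlod]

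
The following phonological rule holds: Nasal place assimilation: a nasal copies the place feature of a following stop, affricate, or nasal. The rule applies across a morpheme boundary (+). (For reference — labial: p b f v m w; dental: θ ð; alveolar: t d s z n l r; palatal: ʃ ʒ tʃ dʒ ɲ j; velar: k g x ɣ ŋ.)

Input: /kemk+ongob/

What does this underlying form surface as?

[keŋk+oŋgob]

/m/ before /k/ (velar) → [ŋ]
/n/ before /g/ (velar) → [ŋ]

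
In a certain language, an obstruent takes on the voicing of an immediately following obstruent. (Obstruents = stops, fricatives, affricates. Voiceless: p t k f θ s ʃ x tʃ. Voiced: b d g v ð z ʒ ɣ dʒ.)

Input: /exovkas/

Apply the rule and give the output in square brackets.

[exofkas]

/v/ before /k/ (voiceless) → [f]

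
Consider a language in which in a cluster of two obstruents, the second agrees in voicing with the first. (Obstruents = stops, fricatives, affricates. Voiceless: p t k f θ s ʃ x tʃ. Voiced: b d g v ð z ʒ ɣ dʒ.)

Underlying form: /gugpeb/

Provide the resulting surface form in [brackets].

/p/ after /g/ (voiced) → [b]

[gugbeb]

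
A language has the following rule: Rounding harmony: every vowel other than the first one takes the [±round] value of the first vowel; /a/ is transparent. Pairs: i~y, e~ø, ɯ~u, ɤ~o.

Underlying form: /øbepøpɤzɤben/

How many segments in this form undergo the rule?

4

/e/ harmonizes with /ø/ ([+round]) → [ø]
/ɤ/ harmonizes with /ø/ ([+round]) → [o]
/ɤ/ harmonizes with /ø/ ([+round]) → [o]
/e/ harmonizes with /ø/ ([+round]) → [ø]
4 segments change.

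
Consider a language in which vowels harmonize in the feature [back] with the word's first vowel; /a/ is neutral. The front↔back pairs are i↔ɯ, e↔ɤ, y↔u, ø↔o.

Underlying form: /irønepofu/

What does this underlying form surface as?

[irønepøfy]

/o/ harmonizes with /i/ ([-back]) → [ø]
/u/ harmonizes with /i/ ([-back]) → [y]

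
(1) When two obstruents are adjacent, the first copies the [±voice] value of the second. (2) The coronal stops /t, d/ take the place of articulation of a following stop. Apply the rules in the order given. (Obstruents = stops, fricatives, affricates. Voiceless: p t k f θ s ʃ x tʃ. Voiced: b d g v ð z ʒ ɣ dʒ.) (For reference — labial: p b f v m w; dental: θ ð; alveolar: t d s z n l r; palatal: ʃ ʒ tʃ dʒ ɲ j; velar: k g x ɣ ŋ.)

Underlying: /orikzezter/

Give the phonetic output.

Rule 1: /k/ before /z/ (voiced) → [g]
Rule 1: /z/ before /t/ (voiceless) → [s]
After rule 1: origzester
Rule 2: no segment meets the rule's conditions; no change.

[origzester]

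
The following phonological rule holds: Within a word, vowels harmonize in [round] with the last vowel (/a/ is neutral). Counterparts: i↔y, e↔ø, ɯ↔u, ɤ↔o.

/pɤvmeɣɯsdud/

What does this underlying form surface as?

/ɤ/ harmonizes with /u/ ([+round]) → [o]
/e/ harmonizes with /u/ ([+round]) → [ø]
/ɯ/ harmonizes with /u/ ([+round]) → [u]

[povmøɣusdud]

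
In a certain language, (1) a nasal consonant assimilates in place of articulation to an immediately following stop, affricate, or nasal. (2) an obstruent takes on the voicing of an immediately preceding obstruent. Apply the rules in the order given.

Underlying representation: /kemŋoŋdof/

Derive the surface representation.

[keŋŋondof]

Rule 1: /m/ before /ŋ/ (velar) → [ŋ]
Rule 1: /ŋ/ before /d/ (alveolar) → [n]
After rule 1: keŋŋondof
Rule 2: no segment meets the rule's conditions; no change.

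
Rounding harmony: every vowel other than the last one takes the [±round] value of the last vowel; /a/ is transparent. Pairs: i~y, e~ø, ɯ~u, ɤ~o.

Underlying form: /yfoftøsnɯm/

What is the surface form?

/y/ harmonizes with /ɯ/ ([-round]) → [i]
/o/ harmonizes with /ɯ/ ([-round]) → [ɤ]
/ø/ harmonizes with /ɯ/ ([-round]) → [e]

[ifɤftesnɯm]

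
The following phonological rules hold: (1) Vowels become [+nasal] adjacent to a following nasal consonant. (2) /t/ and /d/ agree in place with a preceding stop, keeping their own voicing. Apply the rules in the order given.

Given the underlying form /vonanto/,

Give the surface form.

[võnãnto]

Rule 1: /o/ before nasal /n/ → [õ]
Rule 1: /a/ before nasal /n/ → [ã]
After rule 1: võnãnto
Rule 2: no segment meets the rule's conditions; no change.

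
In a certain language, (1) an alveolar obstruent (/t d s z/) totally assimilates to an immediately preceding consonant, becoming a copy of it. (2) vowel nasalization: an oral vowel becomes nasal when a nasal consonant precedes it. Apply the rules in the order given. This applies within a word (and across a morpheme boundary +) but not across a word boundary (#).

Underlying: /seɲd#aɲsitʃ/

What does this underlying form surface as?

[seɲɲ#aɲɲĩtʃ]

Rule 1: /d/ after /ɲ/ → [ɲ] (total assimilation)
Rule 1: /s/ after /ɲ/ → [ɲ] (total assimilation)
After rule 1: seɲɲ#aɲɲitʃ
Rule 2: /i/ after nasal /ɲ/ → [ĩ]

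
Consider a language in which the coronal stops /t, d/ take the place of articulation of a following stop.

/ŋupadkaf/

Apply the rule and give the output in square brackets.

[ŋupagkaf]

/d/ before /k/ (velar) → [g]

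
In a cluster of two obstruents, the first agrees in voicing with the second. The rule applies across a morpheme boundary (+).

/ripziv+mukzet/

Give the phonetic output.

/p/ before /z/ (voiced) → [b]
/k/ before /z/ (voiced) → [g]

[ribziv+mugzet]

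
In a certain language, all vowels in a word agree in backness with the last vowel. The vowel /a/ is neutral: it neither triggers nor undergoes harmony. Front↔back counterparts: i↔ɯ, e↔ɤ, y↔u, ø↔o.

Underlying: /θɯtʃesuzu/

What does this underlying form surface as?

[θɯtʃɤsuzu]

/e/ harmonizes with /u/ ([+back]) → [ɤ]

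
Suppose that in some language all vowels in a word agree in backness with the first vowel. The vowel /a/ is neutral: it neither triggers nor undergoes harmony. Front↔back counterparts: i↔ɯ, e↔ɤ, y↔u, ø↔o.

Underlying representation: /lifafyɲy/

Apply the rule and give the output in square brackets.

[lifafyɲy]

no segment meets the rule's conditions; no change.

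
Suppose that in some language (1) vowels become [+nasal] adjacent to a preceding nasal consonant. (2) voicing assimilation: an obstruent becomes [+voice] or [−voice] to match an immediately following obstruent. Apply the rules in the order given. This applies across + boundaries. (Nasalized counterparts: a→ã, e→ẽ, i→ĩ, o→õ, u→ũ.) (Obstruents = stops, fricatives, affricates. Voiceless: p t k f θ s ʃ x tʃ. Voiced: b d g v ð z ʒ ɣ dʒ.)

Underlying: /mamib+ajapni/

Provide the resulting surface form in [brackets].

[mãmĩb+ajapnĩ]

Rule 1: /a/ after nasal /m/ → [ã]
Rule 1: /i/ after nasal /m/ → [ĩ]
Rule 1: /i/ after nasal /n/ → [ĩ]
After rule 1: mãmĩb+ajapnĩ
Rule 2: no segment meets the rule's conditions; no change.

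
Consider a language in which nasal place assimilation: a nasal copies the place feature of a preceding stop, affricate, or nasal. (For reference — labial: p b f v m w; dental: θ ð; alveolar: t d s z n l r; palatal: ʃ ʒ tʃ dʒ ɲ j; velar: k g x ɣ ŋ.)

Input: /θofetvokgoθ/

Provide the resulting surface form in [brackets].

no segment meets the rule's conditions; no change.

[θofetvokgoθ]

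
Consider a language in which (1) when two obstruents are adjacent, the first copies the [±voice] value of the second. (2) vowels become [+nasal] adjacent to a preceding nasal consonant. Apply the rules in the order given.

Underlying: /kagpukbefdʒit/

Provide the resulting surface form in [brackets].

Rule 1: /g/ before /p/ (voiceless) → [k]
Rule 1: /k/ before /b/ (voiced) → [g]
Rule 1: /f/ before /dʒ/ (voiced) → [v]
After rule 1: kakpugbevdʒit
Rule 2: no segment meets the rule's conditions; no change.

[kakpugbevdʒit]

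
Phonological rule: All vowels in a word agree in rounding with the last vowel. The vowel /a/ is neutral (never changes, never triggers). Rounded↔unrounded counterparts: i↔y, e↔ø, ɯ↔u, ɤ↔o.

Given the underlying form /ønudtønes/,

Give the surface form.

[enɯdtenes]

/ø/ harmonizes with /e/ ([-round]) → [e]
/u/ harmonizes with /e/ ([-round]) → [ɯ]
/ø/ harmonizes with /e/ ([-round]) → [e]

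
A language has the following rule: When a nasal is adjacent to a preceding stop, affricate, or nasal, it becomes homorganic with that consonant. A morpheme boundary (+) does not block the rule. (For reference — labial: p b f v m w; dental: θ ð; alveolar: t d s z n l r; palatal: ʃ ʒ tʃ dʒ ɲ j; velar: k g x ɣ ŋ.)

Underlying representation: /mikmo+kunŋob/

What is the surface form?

[mikŋo+kunnob]

/m/ after /k/ (velar) → [ŋ]
/ŋ/ after /n/ (alveolar) → [n]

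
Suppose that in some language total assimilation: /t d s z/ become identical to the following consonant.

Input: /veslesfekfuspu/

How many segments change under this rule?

/s/ before /l/ → [l] (total assimilation)
/s/ before /f/ → [f] (total assimilation)
/s/ before /p/ → [p] (total assimilation)
3 segments change.

3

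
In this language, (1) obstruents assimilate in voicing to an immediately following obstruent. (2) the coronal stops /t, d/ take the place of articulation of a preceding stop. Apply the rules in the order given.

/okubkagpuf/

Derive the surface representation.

[okupkakpuf]

Rule 1: /b/ before /k/ (voiceless) → [p]
Rule 1: /g/ before /p/ (voiceless) → [k]
After rule 1: okupkakpuf
Rule 2: no segment meets the rule's conditions; no change.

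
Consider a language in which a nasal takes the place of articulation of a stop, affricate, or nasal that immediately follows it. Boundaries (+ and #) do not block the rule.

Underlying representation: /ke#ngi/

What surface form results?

/n/ before /g/ (velar) → [ŋ]

[ke#ŋgi]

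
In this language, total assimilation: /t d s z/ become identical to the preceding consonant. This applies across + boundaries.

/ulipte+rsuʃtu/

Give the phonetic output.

[ulippe+rruʃʃu]

/t/ after /p/ → [p] (total assimilation)
/s/ after /r/ → [r] (total assimilation)
/t/ after /ʃ/ → [ʃ] (total assimilation)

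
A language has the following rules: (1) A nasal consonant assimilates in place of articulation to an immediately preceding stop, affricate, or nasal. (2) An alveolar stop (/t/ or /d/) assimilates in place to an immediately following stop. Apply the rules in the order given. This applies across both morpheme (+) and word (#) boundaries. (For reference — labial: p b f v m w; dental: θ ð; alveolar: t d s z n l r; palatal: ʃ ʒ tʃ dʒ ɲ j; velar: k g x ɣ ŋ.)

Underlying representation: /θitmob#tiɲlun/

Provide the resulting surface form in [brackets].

Rule 1: /m/ after /t/ (alveolar) → [n]
After rule 1: θitnob#tiɲlun
Rule 2: no segment meets the rule's conditions; no change.

[θitnob#tiɲlun]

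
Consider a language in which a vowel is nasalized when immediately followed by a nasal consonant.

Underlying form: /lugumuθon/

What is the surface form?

/u/ before nasal /m/ → [ũ]
/o/ before nasal /n/ → [õ]

[lugũmuθõn]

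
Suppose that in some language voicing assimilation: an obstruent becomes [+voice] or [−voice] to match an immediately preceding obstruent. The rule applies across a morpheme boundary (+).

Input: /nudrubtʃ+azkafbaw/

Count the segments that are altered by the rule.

/tʃ/ after /b/ (voiced) → [dʒ]
/k/ after /z/ (voiced) → [g]
/b/ after /f/ (voiceless) → [p]
3 segments change.

3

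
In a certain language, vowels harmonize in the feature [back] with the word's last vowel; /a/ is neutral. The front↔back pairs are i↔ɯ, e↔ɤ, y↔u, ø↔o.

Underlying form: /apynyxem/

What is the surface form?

no segment meets the rule's conditions; no change.

[apynyxem]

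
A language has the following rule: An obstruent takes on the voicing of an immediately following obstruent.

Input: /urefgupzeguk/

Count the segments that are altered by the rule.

/f/ before /g/ (voiced) → [v]
/p/ before /z/ (voiced) → [b]
2 segments change.

2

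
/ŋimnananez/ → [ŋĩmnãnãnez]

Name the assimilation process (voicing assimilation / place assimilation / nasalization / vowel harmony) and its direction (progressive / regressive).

nasalization, regressive

/i/→[ĩ] /a/→[ã] /a/→[ã].
Each target copies a feature from the following segment, so the direction is regressive.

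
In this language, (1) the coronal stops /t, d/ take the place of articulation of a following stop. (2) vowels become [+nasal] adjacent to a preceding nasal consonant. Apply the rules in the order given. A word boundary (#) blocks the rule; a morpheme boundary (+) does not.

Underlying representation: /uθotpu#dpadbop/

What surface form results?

[uθoppu#bpabbop]

Rule 1: /t/ before /p/ (labial) → [p]
Rule 1: /d/ before /p/ (labial) → [b]
Rule 1: /d/ before /b/ (labial) → [b]
After rule 1: uθoppu#bpabbop
Rule 2: no segment meets the rule's conditions; no change.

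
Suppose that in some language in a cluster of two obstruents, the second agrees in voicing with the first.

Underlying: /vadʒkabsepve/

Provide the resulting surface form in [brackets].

/k/ after /dʒ/ (voiced) → [g]
/s/ after /b/ (voiced) → [z]
/v/ after /p/ (voiceless) → [f]

[vadʒgabzepfe]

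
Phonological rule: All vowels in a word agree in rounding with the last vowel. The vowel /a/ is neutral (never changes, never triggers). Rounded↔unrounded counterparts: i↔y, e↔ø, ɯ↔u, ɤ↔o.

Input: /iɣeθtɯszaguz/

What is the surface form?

/i/ harmonizes with /u/ ([+round]) → [y]
/e/ harmonizes with /u/ ([+round]) → [ø]
/ɯ/ harmonizes with /u/ ([+round]) → [u]

[yɣøθtuszaguz]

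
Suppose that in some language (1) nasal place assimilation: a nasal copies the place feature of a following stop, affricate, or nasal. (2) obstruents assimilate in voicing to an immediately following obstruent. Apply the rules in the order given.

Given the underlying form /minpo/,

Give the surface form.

Rule 1: /n/ before /p/ (labial) → [m]
After rule 1: mimpo
Rule 2: no segment meets the rule's conditions; no change.

[mimpo]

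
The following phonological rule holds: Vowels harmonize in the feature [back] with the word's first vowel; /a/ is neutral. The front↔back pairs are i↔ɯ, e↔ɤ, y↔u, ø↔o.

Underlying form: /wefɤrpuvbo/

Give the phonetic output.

[weferpyvbø]

/ɤ/ harmonizes with /e/ ([-back]) → [e]
/u/ harmonizes with /e/ ([-back]) → [y]
/o/ harmonizes with /e/ ([-back]) → [ø]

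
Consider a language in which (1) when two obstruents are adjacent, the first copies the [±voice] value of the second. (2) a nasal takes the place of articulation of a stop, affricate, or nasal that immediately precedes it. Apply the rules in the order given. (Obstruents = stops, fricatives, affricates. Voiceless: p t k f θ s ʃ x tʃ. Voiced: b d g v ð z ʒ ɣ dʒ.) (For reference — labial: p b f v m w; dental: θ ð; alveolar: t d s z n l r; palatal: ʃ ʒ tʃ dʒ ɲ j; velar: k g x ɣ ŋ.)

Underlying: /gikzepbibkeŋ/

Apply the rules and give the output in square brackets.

Rule 1: /k/ before /z/ (voiced) → [g]
Rule 1: /p/ before /b/ (voiced) → [b]
Rule 1: /b/ before /k/ (voiceless) → [p]
After rule 1: gigzebbipkeŋ
Rule 2: no segment meets the rule's conditions; no change.

[gigzebbipkeŋ]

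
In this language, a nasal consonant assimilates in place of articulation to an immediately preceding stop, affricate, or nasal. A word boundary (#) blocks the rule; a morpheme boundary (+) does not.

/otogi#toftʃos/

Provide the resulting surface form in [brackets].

[otogi#toftʃos]

no segment meets the rule's conditions; no change.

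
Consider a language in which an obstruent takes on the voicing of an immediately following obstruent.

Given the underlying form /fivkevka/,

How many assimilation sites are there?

/v/ before /k/ (voiceless) → [f]
/v/ before /k/ (voiceless) → [f]
2 segments change.

2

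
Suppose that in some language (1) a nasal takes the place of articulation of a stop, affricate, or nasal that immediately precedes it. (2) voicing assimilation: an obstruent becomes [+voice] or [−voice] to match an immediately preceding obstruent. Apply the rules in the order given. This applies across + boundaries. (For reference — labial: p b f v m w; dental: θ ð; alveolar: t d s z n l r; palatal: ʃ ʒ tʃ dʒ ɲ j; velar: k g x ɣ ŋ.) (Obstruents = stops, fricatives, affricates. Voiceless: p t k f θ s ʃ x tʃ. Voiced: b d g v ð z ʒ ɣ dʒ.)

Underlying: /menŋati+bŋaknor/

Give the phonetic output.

Rule 1: /ŋ/ after /n/ (alveolar) → [n]
Rule 1: /ŋ/ after /b/ (labial) → [m]
Rule 1: /n/ after /k/ (velar) → [ŋ]
After rule 1: mennati+bmakŋor
Rule 2: no segment meets the rule's conditions; no change.

[mennati+bmakŋor]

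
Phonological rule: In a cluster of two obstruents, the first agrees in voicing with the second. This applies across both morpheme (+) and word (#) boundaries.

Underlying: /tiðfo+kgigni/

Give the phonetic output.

[tiθfo+ggigni]

/ð/ before /f/ (voiceless) → [θ]
/k/ before /g/ (voiced) → [g]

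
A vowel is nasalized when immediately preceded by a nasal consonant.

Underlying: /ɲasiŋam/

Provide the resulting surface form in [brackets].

/a/ after nasal /ɲ/ → [ã]
/a/ after nasal /ŋ/ → [ã]

[ɲãsiŋãm]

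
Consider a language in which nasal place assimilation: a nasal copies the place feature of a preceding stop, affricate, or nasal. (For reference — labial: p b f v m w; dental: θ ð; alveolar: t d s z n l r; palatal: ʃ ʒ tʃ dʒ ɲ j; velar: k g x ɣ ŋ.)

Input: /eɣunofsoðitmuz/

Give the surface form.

[eɣunofsoðitnuz]

/m/ after /t/ (alveolar) → [n]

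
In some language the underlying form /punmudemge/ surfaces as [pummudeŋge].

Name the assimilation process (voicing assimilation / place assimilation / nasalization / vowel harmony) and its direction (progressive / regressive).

place assimilation, regressive

/n/→[m] /m/→[ŋ].
Each target copies a feature from the following segment, so the direction is regressive.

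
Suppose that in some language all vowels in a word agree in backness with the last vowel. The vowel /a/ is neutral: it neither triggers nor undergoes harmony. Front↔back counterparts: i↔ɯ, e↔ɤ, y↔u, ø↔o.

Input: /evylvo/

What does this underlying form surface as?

/e/ harmonizes with /o/ ([+back]) → [ɤ]
/y/ harmonizes with /o/ ([+back]) → [u]

[ɤvulvo]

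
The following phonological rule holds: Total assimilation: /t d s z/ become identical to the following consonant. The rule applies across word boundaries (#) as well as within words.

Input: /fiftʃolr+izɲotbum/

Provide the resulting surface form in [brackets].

/z/ before /ɲ/ → [ɲ] (total assimilation)
/t/ before /b/ → [b] (total assimilation)

[fiftʃolr+iɲɲobbum]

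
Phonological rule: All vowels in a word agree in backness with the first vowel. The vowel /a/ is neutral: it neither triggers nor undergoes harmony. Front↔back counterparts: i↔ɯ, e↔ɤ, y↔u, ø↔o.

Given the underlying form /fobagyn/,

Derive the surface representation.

[fobagun]

/y/ harmonizes with /o/ ([+back]) → [u]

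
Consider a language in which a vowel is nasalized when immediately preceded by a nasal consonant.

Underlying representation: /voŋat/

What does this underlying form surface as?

[voŋãt]

/a/ after nasal /ŋ/ → [ã]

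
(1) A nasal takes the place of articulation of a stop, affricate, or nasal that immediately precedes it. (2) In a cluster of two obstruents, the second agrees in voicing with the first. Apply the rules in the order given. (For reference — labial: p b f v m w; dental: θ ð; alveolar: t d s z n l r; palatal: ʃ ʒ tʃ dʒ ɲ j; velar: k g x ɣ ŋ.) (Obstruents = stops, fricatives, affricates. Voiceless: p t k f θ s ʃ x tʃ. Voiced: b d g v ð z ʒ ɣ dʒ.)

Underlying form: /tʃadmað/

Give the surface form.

[tʃadnað]

Rule 1: /m/ after /d/ (alveolar) → [n]
After rule 1: tʃadnað
Rule 2: no segment meets the rule's conditions; no change.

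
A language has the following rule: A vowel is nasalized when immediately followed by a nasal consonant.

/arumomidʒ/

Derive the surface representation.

/u/ before nasal /m/ → [ũ]
/o/ before nasal /m/ → [õ]

[arũmõmidʒ]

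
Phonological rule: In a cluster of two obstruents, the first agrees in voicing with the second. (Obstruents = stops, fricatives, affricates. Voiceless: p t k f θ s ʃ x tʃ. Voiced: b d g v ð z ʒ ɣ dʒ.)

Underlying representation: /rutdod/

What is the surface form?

[ruddod]

/t/ before /d/ (voiced) → [d]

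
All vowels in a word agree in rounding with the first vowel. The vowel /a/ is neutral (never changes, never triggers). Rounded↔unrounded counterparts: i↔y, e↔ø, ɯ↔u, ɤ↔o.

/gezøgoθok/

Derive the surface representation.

/ø/ harmonizes with /e/ ([-round]) → [e]
/o/ harmonizes with /e/ ([-round]) → [ɤ]
/o/ harmonizes with /e/ ([-round]) → [ɤ]

[gezegɤθɤk]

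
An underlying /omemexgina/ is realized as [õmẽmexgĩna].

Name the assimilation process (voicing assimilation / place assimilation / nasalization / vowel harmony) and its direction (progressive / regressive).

/o/→[õ] /e/→[ẽ] /i/→[ĩ].
Each target copies a feature from the following segment, so the direction is regressive.

nasalization, regressive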